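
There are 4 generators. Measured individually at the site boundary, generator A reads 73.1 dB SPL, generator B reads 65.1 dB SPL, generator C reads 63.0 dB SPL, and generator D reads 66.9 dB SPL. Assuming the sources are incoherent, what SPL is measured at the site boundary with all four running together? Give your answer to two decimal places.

Uncorrelated sources add in intensity (power), not in dB.
L_total = 10·log₁₀(10^(73.1/10) + 10^(65.1/10) + 10^(63.0/10) + 10^(66.9/10)) = 10·log₁₀(30550000) = 74.85 dB SPL.

74.85 dB SPL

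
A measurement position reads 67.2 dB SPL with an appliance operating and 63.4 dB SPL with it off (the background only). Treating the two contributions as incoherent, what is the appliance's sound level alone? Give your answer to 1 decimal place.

64.9 dB SPL

Subtract intensities: L_src = 10·log₁₀(10^(L_total/10) − 10^(L_bg/10)).
L_src = 10·log₁₀(10^(67.2/10) − 10^(63.4/10)) = 10·log₁₀(3060000) = 64.9 dB SPL.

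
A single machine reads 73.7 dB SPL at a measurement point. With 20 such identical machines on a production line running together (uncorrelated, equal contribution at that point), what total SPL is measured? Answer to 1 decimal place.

86.7 dB SPL

20 equal incoherent sources raise the level by 10·log₁₀(20) = 13.01 dB.
L_total = 73.7 + 13.01 = 86.7 dB SPL.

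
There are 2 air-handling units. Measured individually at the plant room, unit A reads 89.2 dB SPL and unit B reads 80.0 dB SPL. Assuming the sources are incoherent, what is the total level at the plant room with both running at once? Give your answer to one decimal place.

89.7 dB SPL

Incoherent sources sum as intensities:
L_total = 10·log₁₀(10^(89.2/10) + 10^(80.0/10)) = 10·log₁₀(931800000) = 89.7 dB SPL.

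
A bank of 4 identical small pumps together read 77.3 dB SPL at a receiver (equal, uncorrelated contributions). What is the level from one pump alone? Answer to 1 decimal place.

71.3 dB SPL

4 equal incoherent sources add 10·log₁₀(4) = 6.02 dB over one source.
L_one = 77.3 − 6.02 = 71.3 dB SPL.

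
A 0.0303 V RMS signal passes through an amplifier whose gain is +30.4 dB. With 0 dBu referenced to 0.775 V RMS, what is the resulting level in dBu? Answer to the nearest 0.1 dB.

Input level: 20·log₁₀(0.0303/0.775) = -28.16 dBu.
Output: -28.16 + 30.4 = +2.2 dBu.

+2.2 dBu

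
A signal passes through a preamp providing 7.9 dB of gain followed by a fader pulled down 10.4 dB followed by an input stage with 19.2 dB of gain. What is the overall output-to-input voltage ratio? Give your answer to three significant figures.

6.84

Net gain = 7.9 + (−10.4) + 19.2 = 16.7 dB.
Voltage ratio = 10^(16.7/20) = 6.84.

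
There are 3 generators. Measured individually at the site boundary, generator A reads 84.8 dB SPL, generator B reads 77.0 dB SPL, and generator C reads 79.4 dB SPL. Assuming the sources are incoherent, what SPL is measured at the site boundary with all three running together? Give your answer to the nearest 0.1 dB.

Uncorrelated sources add in intensity (power), not in dB.
L_total = 10·log₁₀(10^(84.8/10) + 10^(77.0/10) + 10^(79.4/10)) = 10·log₁₀(439200000) = 86.4 dB SPL.

86.4 dB SPL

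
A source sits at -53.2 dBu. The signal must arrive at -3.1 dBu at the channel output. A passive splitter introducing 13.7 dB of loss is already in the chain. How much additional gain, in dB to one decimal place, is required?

The required make-up gain is the shortfall in the dB sum.
G = -3.1 − (-53.2) + 13.7 = 63.8 dB.

63.8 dB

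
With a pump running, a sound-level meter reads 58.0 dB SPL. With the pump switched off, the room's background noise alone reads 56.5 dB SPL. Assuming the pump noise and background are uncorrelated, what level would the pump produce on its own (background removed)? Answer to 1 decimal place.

52.7 dB SPL

Subtract intensities: L_src = 10·log₁₀(10^(L_total/10) − 10^(L_bg/10)).
L_src = 10·log₁₀(10^(58.0/10) − 10^(56.5/10)) = 10·log₁₀(184300) = 52.7 dB SPL.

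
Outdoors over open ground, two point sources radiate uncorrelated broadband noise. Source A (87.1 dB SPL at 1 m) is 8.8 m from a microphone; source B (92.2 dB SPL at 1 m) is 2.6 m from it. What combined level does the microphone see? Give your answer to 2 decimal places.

84.02 dB SPL

At the listener: L_A = 87.1 − 20·log₁₀(8.8) = 68.210 dB; L_B = 92.2 − 20·log₁₀(2.6) = 83.901 dB.
Combined: 10·log₁₀(10^(68.210/10)+10^(83.901/10)) = 84.02 dB SPL.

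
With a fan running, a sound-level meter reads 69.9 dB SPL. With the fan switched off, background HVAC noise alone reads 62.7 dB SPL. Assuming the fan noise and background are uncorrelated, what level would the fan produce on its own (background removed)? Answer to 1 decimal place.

Subtract intensities: L_src = 10·log₁₀(10^(L_total/10) − 10^(L_bg/10)).
L_src = 10·log₁₀(10^(69.9/10) − 10^(62.7/10)) = 10·log₁₀(7910000) = 69.0 dB SPL.

69.0 dB SPL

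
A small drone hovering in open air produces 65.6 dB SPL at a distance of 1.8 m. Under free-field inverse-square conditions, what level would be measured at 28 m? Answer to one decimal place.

Free-field point source: level drops by 20·log₁₀ of the distance ratio.
ΔL = −20·log₁₀(28/1.8) = -23.84 dB, so L₂ = 65.6 + (-23.84) = 41.8 dB SPL.

41.8 dB SPL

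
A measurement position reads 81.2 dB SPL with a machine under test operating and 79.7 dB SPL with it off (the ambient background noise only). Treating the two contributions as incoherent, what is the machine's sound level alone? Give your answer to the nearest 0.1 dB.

75.9 dB SPL

Subtract intensities: L_src = 10·log₁₀(10^(L_total/10) − 10^(L_bg/10)).
L_src = 10·log₁₀(10^(81.2/10) − 10^(79.7/10)) = 10·log₁₀(38500000) = 75.9 dB SPL.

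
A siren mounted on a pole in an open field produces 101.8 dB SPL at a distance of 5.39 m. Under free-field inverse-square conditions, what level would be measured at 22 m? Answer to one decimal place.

Free-field point source: level drops by 20·log₁₀ of the distance ratio.
ΔL = −20·log₁₀(22/5.39) = -12.22 dB, so L₂ = 101.8 + (-12.22) = 89.6 dB SPL.

89.6 dB SPL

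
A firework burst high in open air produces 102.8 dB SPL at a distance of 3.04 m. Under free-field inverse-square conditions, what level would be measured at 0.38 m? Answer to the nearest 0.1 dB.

120.9 dB SPL

Inverse-square spreading gives ΔL = −20·log₁₀(d₂/d₁).
ΔL = −20·log₁₀(0.38/3.04) = 18.06 dB, so L₂ = 102.8 + (18.06) = 120.9 dB SPL.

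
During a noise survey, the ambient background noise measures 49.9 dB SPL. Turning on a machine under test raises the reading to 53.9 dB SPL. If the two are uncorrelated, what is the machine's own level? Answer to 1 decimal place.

51.7 dB SPL

Background correction is a power subtraction:
L_src = 10·log₁₀(10^(53.9/10) − 10^(49.9/10)) = 10·log₁₀(147700) = 51.7 dB SPL.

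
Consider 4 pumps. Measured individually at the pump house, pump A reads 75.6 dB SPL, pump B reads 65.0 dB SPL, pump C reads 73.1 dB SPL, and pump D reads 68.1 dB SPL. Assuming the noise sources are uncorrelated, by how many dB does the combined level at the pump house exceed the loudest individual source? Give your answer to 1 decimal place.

Uncorrelated sources add in intensity (power), not in dB.
L_total = 10·log₁₀(10^(75.6/10) + 10^(65.0/10) + 10^(73.1/10) + 10^(68.1/10)) = 78.22 dB SPL.
Excess over the loudest (75.6 dB): 78.22 − 75.6 = 2.6 dB.

2.6 dB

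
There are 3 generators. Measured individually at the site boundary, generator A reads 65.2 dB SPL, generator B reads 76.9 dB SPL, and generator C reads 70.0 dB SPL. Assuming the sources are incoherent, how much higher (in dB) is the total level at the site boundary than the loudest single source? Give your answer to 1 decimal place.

1.0 dB

Incoherent sources sum as intensities:
L_total = 10·log₁₀(10^(65.2/10) + 10^(76.9/10) + 10^(70.0/10)) = 77.94 dB SPL.
Excess over the loudest (76.9 dB): 77.94 − 76.9 = 1.0 dB.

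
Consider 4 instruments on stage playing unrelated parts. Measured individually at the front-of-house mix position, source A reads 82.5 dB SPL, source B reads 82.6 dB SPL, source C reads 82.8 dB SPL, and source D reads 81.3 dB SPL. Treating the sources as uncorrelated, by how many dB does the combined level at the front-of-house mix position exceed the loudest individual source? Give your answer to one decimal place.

5.6 dB

Uncorrelated sources add in intensity (power), not in dB.
L_total = 10·log₁₀(10^(82.5/10) + 10^(82.6/10) + 10^(82.8/10) + 10^(81.3/10)) = 88.36 dB SPL.
Excess over the loudest (82.8 dB): 88.36 − 82.8 = 5.6 dB.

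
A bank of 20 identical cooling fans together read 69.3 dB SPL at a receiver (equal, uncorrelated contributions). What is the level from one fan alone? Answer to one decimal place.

20 equal incoherent sources add 10·log₁₀(20) = 13.01 dB over one source.
L_one = 69.3 − 13.01 = 56.3 dB SPL.

56.3 dB SPL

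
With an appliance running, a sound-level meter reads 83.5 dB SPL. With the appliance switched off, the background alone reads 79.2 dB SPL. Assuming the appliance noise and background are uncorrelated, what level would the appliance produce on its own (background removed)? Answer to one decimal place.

Remove the background by subtracting linear intensities:
L_src = 10·log₁₀(10^(83.5/10) − 10^(79.2/10)) = 10·log₁₀(140700000) = 81.5 dB SPL.

81.5 dB SPL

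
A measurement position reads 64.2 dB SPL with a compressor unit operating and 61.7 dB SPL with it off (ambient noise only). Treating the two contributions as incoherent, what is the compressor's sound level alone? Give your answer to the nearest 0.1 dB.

Remove the background by subtracting linear intensities:
L_src = 10·log₁₀(10^(64.2/10) − 10^(61.7/10)) = 10·log₁₀(1151000) = 60.6 dB SPL.

60.6 dB SPL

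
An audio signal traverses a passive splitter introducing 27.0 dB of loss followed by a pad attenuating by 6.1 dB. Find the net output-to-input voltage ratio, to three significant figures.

Net gain = (−27.0) + (−6.1) = -33.1 dB.
Voltage ratio = 10^(-33.1/20) = 0.0221.

0.0221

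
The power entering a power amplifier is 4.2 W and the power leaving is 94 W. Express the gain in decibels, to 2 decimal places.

For a power ratio, dB = 10·log₁₀(P₂/P₁).
10·log₁₀(94/4.2) = 10·log₁₀(22.38) = 13.50 dB.

13.50 dB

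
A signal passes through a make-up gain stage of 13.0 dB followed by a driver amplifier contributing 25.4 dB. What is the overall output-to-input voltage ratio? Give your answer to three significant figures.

83.2

Net gain = 13.0 + 25.4 = 38.4 dB.
Voltage ratio = 10^(38.4/20) = 83.2.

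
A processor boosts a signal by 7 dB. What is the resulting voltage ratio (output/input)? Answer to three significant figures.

2.24

Voltage ratio = 10^(dB/20).
10^(7/20) = 10^(0.3500) = 2.24.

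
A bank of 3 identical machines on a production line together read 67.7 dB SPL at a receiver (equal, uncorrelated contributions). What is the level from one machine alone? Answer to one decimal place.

62.9 dB SPL

3 equal incoherent sources add 10·log₁₀(3) = 4.77 dB over one source.
L_one = 67.7 − 4.77 = 62.9 dB SPL.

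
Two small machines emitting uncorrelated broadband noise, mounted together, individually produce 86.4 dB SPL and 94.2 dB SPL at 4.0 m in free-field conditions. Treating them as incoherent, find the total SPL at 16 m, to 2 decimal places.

Combined at 4.0 m: 10·log₁₀(10^(86.4/10)+10^(94.2/10)) = 94.867 dB SPL.
Then apply −20·log₁₀(16/4.0) = -12.041 dB → 82.83 dB SPL.

82.83 dB SPL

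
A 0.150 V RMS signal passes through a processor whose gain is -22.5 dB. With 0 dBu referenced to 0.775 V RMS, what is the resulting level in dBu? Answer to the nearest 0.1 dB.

-36.8 dBu

Input level: 20·log₁₀(0.150/0.775) = -14.26 dBu.
Output: -14.26 − 22.5 = -36.8 dBu.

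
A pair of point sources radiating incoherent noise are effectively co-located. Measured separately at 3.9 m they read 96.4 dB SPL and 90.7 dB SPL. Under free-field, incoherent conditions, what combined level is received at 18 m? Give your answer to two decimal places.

Combined at 3.9 m: 10·log₁₀(10^(96.4/10)+10^(90.7/10)) = 97.435 dB SPL.
Then apply −20·log₁₀(18/3.9) = -13.284 dB → 84.15 dB SPL.

84.15 dB SPL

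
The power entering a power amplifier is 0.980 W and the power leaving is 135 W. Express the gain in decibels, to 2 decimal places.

21.39 dB

Power is a power quantity, so gain = 10·log₁₀(P_out/P_in).
10·log₁₀(135/0.980) = 10·log₁₀(137.8) = 21.39 dB.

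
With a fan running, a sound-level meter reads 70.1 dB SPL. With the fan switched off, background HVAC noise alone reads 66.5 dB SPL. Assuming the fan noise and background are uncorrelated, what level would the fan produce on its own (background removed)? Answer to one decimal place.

67.6 dB SPL

Subtract intensities: L_src = 10·log₁₀(10^(L_total/10) − 10^(L_bg/10)).
L_src = 10·log₁₀(10^(70.1/10) − 10^(66.5/10)) = 10·log₁₀(5766000) = 67.6 dB SPL.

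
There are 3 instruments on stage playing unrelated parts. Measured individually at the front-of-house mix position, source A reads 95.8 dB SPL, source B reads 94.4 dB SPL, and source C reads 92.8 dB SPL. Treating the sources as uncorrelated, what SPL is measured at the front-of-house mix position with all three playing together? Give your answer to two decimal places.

99.27 dB SPL

Uncorrelated sources add in intensity (power), not in dB.
L_total = 10·log₁₀(10^(95.8/10) + 10^(94.4/10) + 10^(92.8/10)) = 10·log₁₀(8462000000) = 99.27 dB SPL.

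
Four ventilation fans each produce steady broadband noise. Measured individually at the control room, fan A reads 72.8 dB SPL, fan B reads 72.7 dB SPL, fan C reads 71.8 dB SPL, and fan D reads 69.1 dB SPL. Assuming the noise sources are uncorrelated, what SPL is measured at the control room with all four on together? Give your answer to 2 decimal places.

77.85 dB SPL

Uncorrelated sources add in intensity (power), not in dB.
L_total = 10·log₁₀(10^(72.8/10) + 10^(72.7/10) + 10^(71.8/10) + 10^(69.1/10)) = 10·log₁₀(60940000) = 77.85 dB SPL.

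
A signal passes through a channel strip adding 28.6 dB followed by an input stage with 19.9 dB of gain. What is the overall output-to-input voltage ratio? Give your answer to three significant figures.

266

Net gain = 28.6 + 19.9 = 48.5 dB.
Voltage ratio = 10^(48.5/20) = 266.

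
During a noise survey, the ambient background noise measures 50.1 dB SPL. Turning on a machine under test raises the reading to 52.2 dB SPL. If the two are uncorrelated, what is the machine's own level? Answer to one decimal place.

48.0 dB SPL

Background correction is a power subtraction:
L_src = 10·log₁₀(10^(52.2/10) − 10^(50.1/10)) = 10·log₁₀(63630) = 48.0 dB SPL.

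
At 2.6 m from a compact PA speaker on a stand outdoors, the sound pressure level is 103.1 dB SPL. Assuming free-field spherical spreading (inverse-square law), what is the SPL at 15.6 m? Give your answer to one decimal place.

87.5 dB SPL

Free-field point source: level drops by 20·log₁₀ of the distance ratio.
ΔL = −20·log₁₀(15.6/2.6) = -15.56 dB, so L₂ = 103.1 + (-15.56) = 87.5 dB SPL.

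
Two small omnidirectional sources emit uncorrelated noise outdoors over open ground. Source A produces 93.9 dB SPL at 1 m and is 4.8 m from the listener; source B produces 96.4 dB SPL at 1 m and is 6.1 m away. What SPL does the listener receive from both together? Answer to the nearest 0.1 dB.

At the listener: L_A = 93.9 − 20·log₁₀(4.8) = 80.28 dB; L_B = 96.4 − 20·log₁₀(6.1) = 80.69 dB.
Combined: 10·log₁₀(10^(80.28/10)+10^(80.69/10)) = 83.5 dB SPL.

83.5 dB SPL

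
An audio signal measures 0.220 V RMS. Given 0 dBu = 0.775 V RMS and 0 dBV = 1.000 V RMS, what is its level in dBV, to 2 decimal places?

dBV = 20·log₁₀(V / 1.000 V).
20·log₁₀(0.220/1.000) = -13.15 dBV.

-13.15 dBV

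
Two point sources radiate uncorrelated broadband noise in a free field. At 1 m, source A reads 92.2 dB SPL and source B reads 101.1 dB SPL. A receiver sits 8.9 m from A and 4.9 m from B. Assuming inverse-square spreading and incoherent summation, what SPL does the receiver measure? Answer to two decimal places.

87.46 dB SPL

At the listener: L_A = 92.2 − 20·log₁₀(8.9) = 73.212 dB; L_B = 101.1 − 20·log₁₀(4.9) = 87.296 dB.
Combined: 10·log₁₀(10^(73.212/10)+10^(87.296/10)) = 87.46 dB SPL.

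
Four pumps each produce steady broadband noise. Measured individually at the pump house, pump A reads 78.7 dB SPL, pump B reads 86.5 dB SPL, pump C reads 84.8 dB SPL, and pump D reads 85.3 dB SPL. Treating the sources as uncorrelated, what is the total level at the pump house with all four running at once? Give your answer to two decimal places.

90.65 dB SPL

Uncorrelated sources add in intensity (power), not in dB.
L_total = 10·log₁₀(10^(78.7/10) + 10^(86.5/10) + 10^(84.8/10) + 10^(85.3/10)) = 10·log₁₀(1162000000) = 90.65 dB SPL.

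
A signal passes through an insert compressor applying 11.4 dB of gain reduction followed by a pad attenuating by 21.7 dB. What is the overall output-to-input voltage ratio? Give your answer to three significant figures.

Net gain = (−11.4) + (−21.7) = -33.1 dB.
Voltage ratio = 10^(-33.1/20) = 0.0221.

0.0221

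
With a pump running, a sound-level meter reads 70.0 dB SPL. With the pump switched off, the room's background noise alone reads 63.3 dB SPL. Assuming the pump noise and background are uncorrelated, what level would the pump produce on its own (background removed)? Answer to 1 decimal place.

69.0 dB SPL

Subtract intensities: L_src = 10·log₁₀(10^(L_total/10) − 10^(L_bg/10)).
L_src = 10·log₁₀(10^(70.0/10) − 10^(63.3/10)) = 10·log₁₀(7862000) = 69.0 dB SPL.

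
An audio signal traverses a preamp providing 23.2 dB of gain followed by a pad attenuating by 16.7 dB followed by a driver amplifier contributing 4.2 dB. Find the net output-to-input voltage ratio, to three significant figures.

Net gain = 23.2 + (−16.7) + 4.2 = 10.7 dB.
Voltage ratio = 10^(10.7/20) = 3.43.

3.43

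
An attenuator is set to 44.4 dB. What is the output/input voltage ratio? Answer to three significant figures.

0.00603

Voltage ratio = 10^(dB/20).
10^(-44.4/20) = 10^(-2.220) = 0.00603.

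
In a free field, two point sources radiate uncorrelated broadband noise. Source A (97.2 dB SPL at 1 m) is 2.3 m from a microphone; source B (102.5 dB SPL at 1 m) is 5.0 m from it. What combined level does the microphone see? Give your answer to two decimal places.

92.31 dB SPL

At the listener: L_A = 97.2 − 20·log₁₀(2.3) = 89.965 dB; L_B = 102.5 − 20·log₁₀(5.0) = 88.521 dB.
Combined: 10·log₁₀(10^(89.965/10)+10^(88.521/10)) = 92.31 dB SPL.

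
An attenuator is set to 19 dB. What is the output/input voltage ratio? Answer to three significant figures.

0.112

Voltage ratio = 10^(dB/20).
10^(-19/20) = 10^(-0.9500) = 0.112.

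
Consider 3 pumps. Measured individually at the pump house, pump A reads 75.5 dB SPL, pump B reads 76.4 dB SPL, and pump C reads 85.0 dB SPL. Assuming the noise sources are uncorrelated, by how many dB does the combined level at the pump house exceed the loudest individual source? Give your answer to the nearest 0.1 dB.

1.0 dB

Add the sources as powers (linear), then convert back to dB:
L_total = 10·log₁₀(10^(75.5/10) + 10^(76.4/10) + 10^(85.0/10)) = 85.97 dB SPL.
Excess over the loudest (85.0 dB): 85.97 − 85.0 = 1.0 dB.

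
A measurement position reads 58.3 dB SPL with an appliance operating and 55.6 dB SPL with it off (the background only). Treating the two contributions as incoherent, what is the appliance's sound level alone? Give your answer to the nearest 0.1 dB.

55.0 dB SPL

Remove the background by subtracting linear intensities:
L_src = 10·log₁₀(10^(58.3/10) − 10^(55.6/10)) = 10·log₁₀(313000) = 55.0 dB SPL.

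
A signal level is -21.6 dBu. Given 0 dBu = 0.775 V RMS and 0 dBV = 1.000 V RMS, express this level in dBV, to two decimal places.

The offset between the scales is 20·log₁₀(0.775/1.000) = −2.214 dB.
So dBV = -21.6 − 2.214 = -23.81 dBV.

-23.81 dBV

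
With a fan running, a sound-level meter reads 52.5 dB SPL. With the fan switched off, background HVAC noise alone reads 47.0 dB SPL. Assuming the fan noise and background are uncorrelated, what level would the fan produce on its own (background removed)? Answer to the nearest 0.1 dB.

Remove the background by subtracting linear intensities:
L_src = 10·log₁₀(10^(52.5/10) − 10^(47.0/10)) = 10·log₁₀(127700) = 51.1 dB SPL.

51.1 dB SPL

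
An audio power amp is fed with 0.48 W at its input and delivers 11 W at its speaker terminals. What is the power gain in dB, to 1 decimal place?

Power is a power quantity, so gain = 10·log₁₀(P_out/P_in).
10·log₁₀(11/0.48) = 10·log₁₀(22.92) = 13.6 dB.

13.6 dB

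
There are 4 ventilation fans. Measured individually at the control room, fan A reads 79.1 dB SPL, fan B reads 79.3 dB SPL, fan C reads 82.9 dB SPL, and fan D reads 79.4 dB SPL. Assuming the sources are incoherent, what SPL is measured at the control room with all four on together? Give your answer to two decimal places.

86.52 dB SPL

Incoherent sources sum as intensities:
L_total = 10·log₁₀(10^(79.1/10) + 10^(79.3/10) + 10^(82.9/10) + 10^(79.4/10)) = 10·log₁₀(448500000) = 86.52 dB SPL.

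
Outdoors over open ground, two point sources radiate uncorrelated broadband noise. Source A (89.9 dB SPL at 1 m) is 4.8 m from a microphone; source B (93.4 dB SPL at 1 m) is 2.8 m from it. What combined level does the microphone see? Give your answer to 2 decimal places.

At the listener: L_A = 89.9 − 20·log₁₀(4.8) = 76.275 dB; L_B = 93.4 − 20·log₁₀(2.8) = 84.457 dB.
Combined: 10·log₁₀(10^(76.275/10)+10^(84.457/10)) = 85.07 dB SPL.

85.07 dB SPL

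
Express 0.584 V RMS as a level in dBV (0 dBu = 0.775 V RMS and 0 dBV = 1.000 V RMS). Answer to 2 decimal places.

dBV = 20·log₁₀(V / 1.000 V).
20·log₁₀(0.584/1.000) = -4.67 dBV.

-4.67 dBV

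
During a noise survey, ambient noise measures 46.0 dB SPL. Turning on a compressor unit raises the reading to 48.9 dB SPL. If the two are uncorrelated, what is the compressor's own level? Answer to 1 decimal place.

Background correction is a power subtraction:
L_src = 10·log₁₀(10^(48.9/10) − 10^(46.0/10)) = 10·log₁₀(37810) = 45.8 dB SPL.

45.8 dB SPL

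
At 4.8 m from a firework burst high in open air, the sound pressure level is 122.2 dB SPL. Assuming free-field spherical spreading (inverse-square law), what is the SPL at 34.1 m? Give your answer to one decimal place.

Inverse-square spreading gives ΔL = −20·log₁₀(d₂/d₁).
ΔL = −20·log₁₀(34.1/4.8) = -17.03 dB, so L₂ = 122.2 + (-17.03) = 105.2 dB SPL.

105.2 dB SPL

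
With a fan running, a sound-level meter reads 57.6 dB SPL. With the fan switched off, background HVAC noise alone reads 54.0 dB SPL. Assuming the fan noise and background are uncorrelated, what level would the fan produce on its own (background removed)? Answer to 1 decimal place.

Remove the background by subtracting linear intensities:
L_src = 10·log₁₀(10^(57.6/10) − 10^(54.0/10)) = 10·log₁₀(324300) = 55.1 dB SPL.

55.1 dB SPL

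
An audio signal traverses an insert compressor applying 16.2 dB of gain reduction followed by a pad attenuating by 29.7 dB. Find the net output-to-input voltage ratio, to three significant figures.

0.00507

Net gain = (−16.2) + (−29.7) = -45.9 dB.
Voltage ratio = 10^(-45.9/20) = 0.00507.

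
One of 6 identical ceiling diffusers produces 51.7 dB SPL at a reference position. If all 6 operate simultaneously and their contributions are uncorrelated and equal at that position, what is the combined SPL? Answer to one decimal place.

59.5 dB SPL

6 equal incoherent sources raise the level by 10·log₁₀(6) = 7.78 dB.
L_total = 51.7 + 7.78 = 59.5 dB SPL.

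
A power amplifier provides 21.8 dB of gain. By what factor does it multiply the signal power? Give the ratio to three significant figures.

151

Power ratio = 10^(dB/10).
10^(21.8/10) = 10^(2.180) = 151.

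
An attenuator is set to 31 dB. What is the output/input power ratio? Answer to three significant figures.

0.000794

Power ratio = 10^(dB/10).
10^(-31/10) = 10^(-3.100) = 0.000794.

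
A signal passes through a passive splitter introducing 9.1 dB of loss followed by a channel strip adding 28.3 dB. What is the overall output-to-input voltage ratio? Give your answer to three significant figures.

9.12

Net gain = (−9.1) + 28.3 = 19.2 dB.
Voltage ratio = 10^(19.2/20) = 9.12.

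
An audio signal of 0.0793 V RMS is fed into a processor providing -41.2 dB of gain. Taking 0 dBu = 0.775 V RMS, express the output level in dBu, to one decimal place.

-61.0 dBu

Input level: 20·log₁₀(0.0793/0.775) = -19.80 dBu.
Output: -19.80 − 41.2 = -61.0 dBu.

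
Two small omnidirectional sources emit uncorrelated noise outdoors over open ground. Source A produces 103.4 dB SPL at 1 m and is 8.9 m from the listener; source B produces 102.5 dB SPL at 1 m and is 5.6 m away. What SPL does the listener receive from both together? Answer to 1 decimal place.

89.3 dB SPL

At the listener: L_A = 103.4 − 20·log₁₀(8.9) = 84.41 dB; L_B = 102.5 − 20·log₁₀(5.6) = 87.54 dB.
Combined: 10·log₁₀(10^(84.41/10)+10^(87.54/10)) = 89.3 dB SPL.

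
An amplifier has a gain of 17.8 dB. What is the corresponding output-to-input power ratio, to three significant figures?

60.3

Power ratio = 10^(dB/10).
10^(17.8/10) = 10^(1.780) = 60.3.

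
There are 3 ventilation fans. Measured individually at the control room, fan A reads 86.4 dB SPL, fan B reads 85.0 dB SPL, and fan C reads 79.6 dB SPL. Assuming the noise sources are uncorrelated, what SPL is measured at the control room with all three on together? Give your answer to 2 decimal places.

Add the sources as powers (linear), then convert back to dB:
L_total = 10·log₁₀(10^(86.4/10) + 10^(85.0/10) + 10^(79.6/10)) = 10·log₁₀(843900000) = 89.26 dB SPL.

89.26 dB SPL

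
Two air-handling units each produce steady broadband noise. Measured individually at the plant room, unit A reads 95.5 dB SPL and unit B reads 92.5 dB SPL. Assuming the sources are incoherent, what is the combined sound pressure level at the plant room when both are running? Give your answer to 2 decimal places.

Incoherent sources sum as intensities:
L_total = 10·log₁₀(10^(95.5/10) + 10^(92.5/10)) = 10·log₁₀(5326000000) = 97.26 dB SPL.

97.26 dB SPL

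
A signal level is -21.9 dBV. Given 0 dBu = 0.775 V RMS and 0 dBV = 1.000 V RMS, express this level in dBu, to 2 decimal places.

-19.69 dBu

The offset between the scales is 20·log₁₀(0.775/1.000) = −2.214 dB.
So dBu = -21.9 + 2.214 = -19.69 dBu.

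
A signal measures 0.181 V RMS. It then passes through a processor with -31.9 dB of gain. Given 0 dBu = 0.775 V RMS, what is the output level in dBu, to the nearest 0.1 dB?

Input level: 20·log₁₀(0.181/0.775) = -12.63 dBu.
Output: -12.63 − 31.9 = -44.5 dBu.

-44.5 dBu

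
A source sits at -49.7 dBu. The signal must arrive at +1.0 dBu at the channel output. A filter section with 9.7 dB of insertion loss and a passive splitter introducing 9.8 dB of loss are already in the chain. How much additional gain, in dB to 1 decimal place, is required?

70.2 dB

The required make-up gain is the shortfall in the dB sum.
G = +1.0 − (-49.7) + 9.7 + 9.8 = 70.2 dB.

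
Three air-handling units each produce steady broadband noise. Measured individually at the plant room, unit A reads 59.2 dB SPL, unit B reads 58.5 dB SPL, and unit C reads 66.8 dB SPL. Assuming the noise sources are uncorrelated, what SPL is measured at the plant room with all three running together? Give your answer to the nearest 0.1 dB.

68.0 dB SPL

Uncorrelated sources add in intensity (power), not in dB.
L_total = 10·log₁₀(10^(59.2/10) + 10^(58.5/10) + 10^(66.8/10)) = 10·log₁₀(6326000) = 68.0 dB SPL.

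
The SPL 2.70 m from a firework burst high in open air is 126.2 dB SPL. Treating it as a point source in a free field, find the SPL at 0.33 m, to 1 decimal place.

144.5 dB SPL

For a point source in a free field, ΔL = −20·log₁₀(d₂/d₁).
ΔL = −20·log₁₀(0.33/2.70) = 18.26 dB, so L₂ = 126.2 + (18.26) = 144.5 dB SPL.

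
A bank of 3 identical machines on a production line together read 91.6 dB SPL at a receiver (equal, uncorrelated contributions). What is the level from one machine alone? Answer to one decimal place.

3 equal incoherent sources add 10·log₁₀(3) = 4.77 dB over one source.
L_one = 91.6 − 4.77 = 86.8 dB SPL.

86.8 dB SPL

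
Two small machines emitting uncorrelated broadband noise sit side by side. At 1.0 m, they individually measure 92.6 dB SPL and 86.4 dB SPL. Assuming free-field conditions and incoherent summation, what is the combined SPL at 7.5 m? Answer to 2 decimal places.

Combined at 1.0 m: 10·log₁₀(10^(92.6/10)+10^(86.4/10)) = 93.534 dB SPL.
Then apply −20·log₁₀(7.5/1.0) = -17.501 dB → 76.03 dB SPL.

76.03 dB SPL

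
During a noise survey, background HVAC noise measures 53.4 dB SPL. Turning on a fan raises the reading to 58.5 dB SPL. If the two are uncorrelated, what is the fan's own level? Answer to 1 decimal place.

Remove the background by subtracting linear intensities:
L_src = 10·log₁₀(10^(58.5/10) − 10^(53.4/10)) = 10·log₁₀(489200) = 56.9 dB SPL.

56.9 dB SPL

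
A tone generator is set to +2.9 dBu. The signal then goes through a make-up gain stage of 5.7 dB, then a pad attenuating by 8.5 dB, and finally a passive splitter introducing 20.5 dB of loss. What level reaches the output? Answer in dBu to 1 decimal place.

-20.4 dBu

Cascaded gains and losses add directly in dB.
+2.9 + 5.7 − 8.5 − 20.5 = -20.4 dBu.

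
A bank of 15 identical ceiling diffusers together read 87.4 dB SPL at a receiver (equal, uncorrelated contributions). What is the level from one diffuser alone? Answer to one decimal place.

15 equal incoherent sources add 10·log₁₀(15) = 11.76 dB over one source.
L_one = 87.4 − 11.76 = 75.6 dB SPL.

75.6 dB SPL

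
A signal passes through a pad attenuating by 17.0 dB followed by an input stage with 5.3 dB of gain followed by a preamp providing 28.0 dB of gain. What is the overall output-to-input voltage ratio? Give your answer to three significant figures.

Net gain = (−17.0) + 5.3 + 28.0 = 16.3 dB.
Voltage ratio = 10^(16.3/20) = 6.53.

6.53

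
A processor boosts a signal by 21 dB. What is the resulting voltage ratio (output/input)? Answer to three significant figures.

11.2

Voltage ratio = 10^(dB/20).
10^(21/20) = 10^(1.050) = 11.2.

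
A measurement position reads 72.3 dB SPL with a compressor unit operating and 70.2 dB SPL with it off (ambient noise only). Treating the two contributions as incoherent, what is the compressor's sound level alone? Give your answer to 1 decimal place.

Background correction is a power subtraction:
L_src = 10·log₁₀(10^(72.3/10) − 10^(70.2/10)) = 10·log₁₀(6511000) = 68.1 dB SPL.

68.1 dB SPL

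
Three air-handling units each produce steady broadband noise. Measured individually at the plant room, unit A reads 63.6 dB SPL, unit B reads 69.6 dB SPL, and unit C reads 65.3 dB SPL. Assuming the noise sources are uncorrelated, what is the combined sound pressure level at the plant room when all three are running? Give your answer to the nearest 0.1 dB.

Incoherent sources sum as intensities:
L_total = 10·log₁₀(10^(63.6/10) + 10^(69.6/10) + 10^(65.3/10)) = 10·log₁₀(14800000) = 71.7 dB SPL.

71.7 dB SPL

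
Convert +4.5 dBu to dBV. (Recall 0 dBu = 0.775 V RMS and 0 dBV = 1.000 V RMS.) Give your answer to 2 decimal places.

The offset between the scales is 20·log₁₀(0.775/1.000) = −2.214 dB.
So dBV = +4.5 − 2.214 = +2.29 dBV.

+2.29 dBV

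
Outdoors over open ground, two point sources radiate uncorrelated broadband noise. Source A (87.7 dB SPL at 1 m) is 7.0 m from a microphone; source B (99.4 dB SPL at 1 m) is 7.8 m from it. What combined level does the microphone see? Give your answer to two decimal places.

81.91 dB SPL

At the listener: L_A = 87.7 − 20·log₁₀(7.0) = 70.798 dB; L_B = 99.4 − 20·log₁₀(7.8) = 81.558 dB.
Combined: 10·log₁₀(10^(70.798/10)+10^(81.558/10)) = 81.91 dB SPL.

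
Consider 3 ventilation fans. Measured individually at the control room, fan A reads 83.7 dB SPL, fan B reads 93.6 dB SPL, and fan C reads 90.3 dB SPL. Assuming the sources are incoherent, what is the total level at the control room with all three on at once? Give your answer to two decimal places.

95.56 dB SPL

Add the sources as powers (linear), then convert back to dB:
L_total = 10·log₁₀(10^(83.7/10) + 10^(93.6/10) + 10^(90.3/10)) = 10·log₁₀(3597000000) = 95.56 dB SPL.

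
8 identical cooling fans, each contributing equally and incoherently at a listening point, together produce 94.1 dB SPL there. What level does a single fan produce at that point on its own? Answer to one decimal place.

85.1 dB SPL

8 equal incoherent sources add 10·log₁₀(8) = 9.03 dB over one source.
L_one = 94.1 − 9.03 = 85.1 dB SPL.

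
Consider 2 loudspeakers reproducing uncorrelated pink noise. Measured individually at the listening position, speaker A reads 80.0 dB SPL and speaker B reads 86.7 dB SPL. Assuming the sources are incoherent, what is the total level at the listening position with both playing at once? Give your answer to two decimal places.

87.54 dB SPL

Uncorrelated sources add in intensity (power), not in dB.
L_total = 10·log₁₀(10^(80.0/10) + 10^(86.7/10)) = 10·log₁₀(567700000) = 87.54 dB SPL.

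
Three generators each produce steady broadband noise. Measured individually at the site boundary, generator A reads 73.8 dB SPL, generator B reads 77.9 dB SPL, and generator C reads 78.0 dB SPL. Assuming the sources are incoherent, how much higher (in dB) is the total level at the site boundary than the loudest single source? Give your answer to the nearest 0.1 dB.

3.7 dB

Add the sources as powers (linear), then convert back to dB:
L_total = 10·log₁₀(10^(73.8/10) + 10^(77.9/10) + 10^(78.0/10)) = 81.72 dB SPL.
Excess over the loudest (78.0 dB): 81.72 − 78.0 = 3.7 dB.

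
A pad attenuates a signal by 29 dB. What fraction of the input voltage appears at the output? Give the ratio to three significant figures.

Voltage ratio = 10^(dB/20).
10^(-29/20) = 10^(-1.450) = 0.0355.

0.0355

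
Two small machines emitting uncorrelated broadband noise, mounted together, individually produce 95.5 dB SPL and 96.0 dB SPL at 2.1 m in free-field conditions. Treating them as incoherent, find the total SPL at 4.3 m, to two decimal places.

92.54 dB SPL

Combined at 2.1 m: 10·log₁₀(10^(95.5/10)+10^(96.0/10)) = 98.767 dB SPL.
Then apply −20·log₁₀(4.3/2.1) = -6.225 dB → 92.54 dB SPL.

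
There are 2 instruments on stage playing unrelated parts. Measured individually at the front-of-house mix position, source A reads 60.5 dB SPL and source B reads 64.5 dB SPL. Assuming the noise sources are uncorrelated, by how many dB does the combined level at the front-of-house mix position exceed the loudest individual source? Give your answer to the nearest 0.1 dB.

1.5 dB

Add the sources as powers (linear), then convert back to dB:
L_total = 10·log₁₀(10^(60.5/10) + 10^(64.5/10)) = 65.96 dB SPL.
Excess over the loudest (64.5 dB): 65.96 − 64.5 = 1.5 dB.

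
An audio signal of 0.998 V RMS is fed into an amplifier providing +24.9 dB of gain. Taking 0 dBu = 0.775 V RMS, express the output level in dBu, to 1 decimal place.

Input level: 20·log₁₀(0.998/0.775) = 2.20 dBu.
Output: 2.20 + 24.9 = +27.1 dBu.

+27.1 dBu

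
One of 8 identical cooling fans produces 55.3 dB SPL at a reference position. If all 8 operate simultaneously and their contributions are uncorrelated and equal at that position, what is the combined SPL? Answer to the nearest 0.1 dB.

8 equal incoherent sources raise the level by 10·log₁₀(8) = 9.03 dB.
L_total = 55.3 + 9.03 = 64.3 dB SPL.

64.3 dB SPL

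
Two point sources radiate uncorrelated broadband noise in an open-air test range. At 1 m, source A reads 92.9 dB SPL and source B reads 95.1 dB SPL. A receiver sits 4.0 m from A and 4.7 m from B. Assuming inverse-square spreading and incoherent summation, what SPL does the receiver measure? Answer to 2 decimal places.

At the listener: L_A = 92.9 − 20·log₁₀(4.0) = 80.859 dB; L_B = 95.1 − 20·log₁₀(4.7) = 81.658 dB.
Combined: 10·log₁₀(10^(80.859/10)+10^(81.658/10)) = 84.29 dB SPL.

84.29 dB SPL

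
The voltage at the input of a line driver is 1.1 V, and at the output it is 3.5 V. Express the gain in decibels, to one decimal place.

10.1 dB

Voltage is an amplitude quantity, so gain = 20·log₁₀(V_out/V_in).
20·log₁₀(3.5/1.1) = 20·log₁₀(3.182) = 10.1 dB.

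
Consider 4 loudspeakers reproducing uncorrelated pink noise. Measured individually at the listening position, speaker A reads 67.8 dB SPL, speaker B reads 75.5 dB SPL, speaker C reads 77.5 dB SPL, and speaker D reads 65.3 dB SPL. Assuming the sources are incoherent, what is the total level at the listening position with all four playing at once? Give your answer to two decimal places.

80.05 dB SPL

Incoherent sources sum as intensities:
L_total = 10·log₁₀(10^(67.8/10) + 10^(75.5/10) + 10^(77.5/10) + 10^(65.3/10)) = 10·log₁₀(101100000) = 80.05 dB SPL.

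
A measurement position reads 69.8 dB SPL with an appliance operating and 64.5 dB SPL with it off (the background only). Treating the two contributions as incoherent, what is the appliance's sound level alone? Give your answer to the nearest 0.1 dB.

68.3 dB SPL

Subtract intensities: L_src = 10·log₁₀(10^(L_total/10) − 10^(L_bg/10)).
L_src = 10·log₁₀(10^(69.8/10) − 10^(64.5/10)) = 10·log₁₀(6732000) = 68.3 dB SPL.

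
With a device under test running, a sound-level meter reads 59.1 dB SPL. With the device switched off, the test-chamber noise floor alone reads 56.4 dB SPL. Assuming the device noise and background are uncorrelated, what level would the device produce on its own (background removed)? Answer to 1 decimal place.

55.8 dB SPL

Remove the background by subtracting linear intensities:
L_src = 10·log₁₀(10^(59.1/10) − 10^(56.4/10)) = 10·log₁₀(376300) = 55.8 dB SPL.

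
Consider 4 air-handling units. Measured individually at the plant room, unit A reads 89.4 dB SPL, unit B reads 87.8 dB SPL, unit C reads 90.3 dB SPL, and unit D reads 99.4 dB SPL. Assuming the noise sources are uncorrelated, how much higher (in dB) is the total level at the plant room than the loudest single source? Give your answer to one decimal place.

1.1 dB

Incoherent sources sum as intensities:
L_total = 10·log₁₀(10^(89.4/10) + 10^(87.8/10) + 10^(90.3/10) + 10^(99.4/10)) = 100.51 dB SPL.
Excess over the loudest (99.4 dB): 100.51 − 99.4 = 1.1 dB.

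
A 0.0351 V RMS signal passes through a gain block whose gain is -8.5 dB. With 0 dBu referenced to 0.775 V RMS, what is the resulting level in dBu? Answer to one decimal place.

Input level: 20·log₁₀(0.0351/0.775) = -26.88 dBu.
Output: -26.88 − 8.5 = -35.4 dBu.

-35.4 dBu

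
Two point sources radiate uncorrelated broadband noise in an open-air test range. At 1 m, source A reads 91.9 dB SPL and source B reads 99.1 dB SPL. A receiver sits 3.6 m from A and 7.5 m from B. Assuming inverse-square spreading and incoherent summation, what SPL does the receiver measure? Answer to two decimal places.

84.22 dB SPL

At the listener: L_A = 91.9 − 20·log₁₀(3.6) = 80.774 dB; L_B = 99.1 − 20·log₁₀(7.5) = 81.599 dB.
Combined: 10·log₁₀(10^(80.774/10)+10^(81.599/10)) = 84.22 dB SPL.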